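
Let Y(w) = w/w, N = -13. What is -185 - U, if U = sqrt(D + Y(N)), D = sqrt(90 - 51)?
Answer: -185 - sqrt(1 + sqrt(39)) ≈ -187.69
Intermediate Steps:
Y(w) = 1
D = sqrt(39) ≈ 6.2450
U = sqrt(1 + sqrt(39)) (U = sqrt(sqrt(39) + 1) = sqrt(1 + sqrt(39)) ≈ 2.6917)
-185 - U = -185 - sqrt(1 + sqrt(39))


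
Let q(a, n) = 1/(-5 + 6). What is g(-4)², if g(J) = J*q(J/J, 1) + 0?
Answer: 16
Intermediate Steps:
q(a, n) = 1 (q(a, n) = 1/1 = 1)
g(J) = J (g(J) = J*1 + 0 = J + 0 = J)
g(-4)² = (-4)² = 16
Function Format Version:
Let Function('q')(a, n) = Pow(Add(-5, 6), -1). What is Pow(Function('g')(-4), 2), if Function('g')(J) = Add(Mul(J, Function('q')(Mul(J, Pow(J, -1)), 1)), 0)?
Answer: 16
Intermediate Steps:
Function('q')(a, n) = 1 (Function('q')(a, n) = Pow(1, -1) = 1)
Function('g')(J) = J (Function('g')(J) = Add(Mul(J, 1), 0) = Add(J, 0) = J)
Pow(Function('g')(-4), 2) = Pow(-4, 2) = 16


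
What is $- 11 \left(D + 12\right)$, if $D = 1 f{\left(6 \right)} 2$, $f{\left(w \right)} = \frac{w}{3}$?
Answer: $-176$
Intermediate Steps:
$f{\left(w \right)} = \frac{w}{3}$ ($f{\left(w \right)} = w \frac{1}{3} = \frac{w}{3}$)
$D = 4$ ($D = 1 \cdot \frac{1}{3} \cdot 6 \cdot 2 = 1 \cdot 2 \cdot 2 = 2 \cdot 2 = 4$)
$- 11 \left(D + 12\right) = - 11 \left(4 + 12\right) = \left(-11\right) 16 = -176$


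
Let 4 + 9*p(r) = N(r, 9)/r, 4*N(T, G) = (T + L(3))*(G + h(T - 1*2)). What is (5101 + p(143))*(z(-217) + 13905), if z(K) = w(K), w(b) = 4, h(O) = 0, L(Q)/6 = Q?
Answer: 365237947081/5148 ≈ 7.0948e+7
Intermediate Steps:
L(Q) = 6*Q
N(T, G) = G*(18 + T)/4 (N(T, G) = ((T + 6*3)*(G + 0))/4 = ((T + 18)*G)/4 = ((18 + T)*G)/4 = (G*(18 + T))/4 = G*(18 + T)/4)
p(r) = -4/9 + (81/2 + 9*r/4)/(9*r) (p(r) = -4/9 + (((1/4)*9*(18 + r))/r)/9 = -4/9 + ((81/2 + 9*r/4)/r)/9 = -4/9 + (81/2 + 9*r/4)/(9*r))
z(K) = 4
(5101 + p(143))*(z(-217) + 13905) = (5101 + (1/36)*(162 - 7*143)/143)*(4 + 13905) = (5101 + (1/36)*(1/143)*(162 - 1001))*13909 = (5101 + (1/36)*(1/143)*(-839))*13909 = (5101 - 839/5148)*13909 = (26259109/5148)*13909 = 365237947081/5148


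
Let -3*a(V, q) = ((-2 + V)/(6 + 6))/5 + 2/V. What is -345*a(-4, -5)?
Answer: -69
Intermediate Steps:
a(V, q) = 1/90 - 2/(3*V) - V/180 (a(V, q) = -(((-2 + V)/(6 + 6))/5 + 2/V)/3 = -(((-2 + V)/12)*(⅕) + 2/V)/3 = -(((-2 + V)*(1/12))*(⅕) + 2/V)/3 = -((-⅙ + V/12)*(⅕) + 2/V)/3 = -((-1/30 + V/60) + 2/V)/3 = -(-1/30 + 2/V + V/60)/3 = 1/90 - 2/(3*V) - V/180)
-345*a(-4, -5) = -23*(-120 - 1*(-4)*(-2 - 4))/(12*(-4)) = -23*(-1)*(-120 - 1*(-4)*(-6))/(12*4) = -23*(-1)*(-120 - 24)/(12*4) = -23*(-1)*(-144)/(12*4) = -345*⅕ = -69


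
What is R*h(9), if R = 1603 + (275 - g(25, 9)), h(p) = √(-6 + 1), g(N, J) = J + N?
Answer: 1844*I*√5 ≈ 4123.3*I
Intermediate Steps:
h(p) = I*√5 (h(p) = √(-5) = I*√5)
R = 1844 (R = 1603 + (275 - (9 + 25)) = 1603 + (275 - 1*34) = 1603 + (275 - 34) = 1603 + 241 = 1844)
R*h(9) = 1844*(I*√5) = 1844*I*√5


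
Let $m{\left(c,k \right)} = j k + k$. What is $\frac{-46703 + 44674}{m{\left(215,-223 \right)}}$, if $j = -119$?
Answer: $- \frac{2029}{26314} \approx -0.077107$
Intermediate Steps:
$m{\left(c,k \right)} = - 118 k$ ($m{\left(c,k \right)} = - 119 k + k = - 118 k$)
$\frac{-46703 + 44674}{m{\left(215,-223 \right)}} = \frac{-46703 + 44674}{\left(-118\right) \left(-223\right)} = - \frac{2029}{26314}$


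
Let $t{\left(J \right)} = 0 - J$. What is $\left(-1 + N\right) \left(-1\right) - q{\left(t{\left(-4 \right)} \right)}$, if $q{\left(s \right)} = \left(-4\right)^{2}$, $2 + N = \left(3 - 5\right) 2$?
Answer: $-9$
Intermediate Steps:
$t{\left(J \right)} = - J$
$N = -6$ ($N = -2 + \left(3 - 5\right) 2 = -2 - 4 = -6$)
$q{\left(s \right)} = 16$
$\left(-1 + N\right) \left(-1\right) - q{\left(t{\left(-4 \right)} \right)} = \left(-1 - 6\right) \left(-1\right) - 16 = \left(-7\right) \left(-1\right) - 16 = 7 - 16 = -9$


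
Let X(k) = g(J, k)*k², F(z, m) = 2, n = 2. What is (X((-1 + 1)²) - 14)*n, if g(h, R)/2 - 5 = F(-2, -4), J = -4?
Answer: -28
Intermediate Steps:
g(h, R) = 14 (g(h, R) = 10 + 2*2 = 10 + 4 = 14)
X(k) = 14*k²
(X((-1 + 1)²) - 14)*n = (14*((-1 + 1)²)² - 14)*2 = (14*(0²)² - 14)*2 = (14*0² - 14)*2 = (14*0 - 14)*2 = (0 - 14)*2 = -14*2 = -28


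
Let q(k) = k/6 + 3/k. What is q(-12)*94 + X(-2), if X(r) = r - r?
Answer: -423/2 ≈ -211.50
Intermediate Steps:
q(k) = 3/k + k/6 (q(k) = k*(1/6) + 3/k = k/6 + 3/k = 3/k + k/6)
X(r) = 0
q(-12)*94 + X(-2) = (3/(-12) + (1/6)*(-12))*94 + 0 = (3*(-1/12) - 2)*94 + 0 = (-1/4 - 2)*94 + 0 = -9/4*94 + 0 = -423/2 + 0 = -423/2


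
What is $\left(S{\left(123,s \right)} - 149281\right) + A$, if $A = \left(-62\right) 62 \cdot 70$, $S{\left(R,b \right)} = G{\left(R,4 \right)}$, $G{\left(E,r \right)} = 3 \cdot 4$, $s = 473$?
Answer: $-418349$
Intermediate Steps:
$G{\left(E,r \right)} = 12$
$S{\left(R,b \right)} = 12$
$A = -269080$ ($A = \left(-3844\right) 70 = -269080$)
$\left(S{\left(123,s \right)} - 149281\right) + A = \left(12 - 149281\right) - 269080 = -149269 - 269080 = -418349$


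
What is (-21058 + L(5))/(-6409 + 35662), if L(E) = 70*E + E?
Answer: -6901/9751 ≈ -0.70772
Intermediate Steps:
L(E) = 71*E
(-21058 + L(5))/(-6409 + 35662) = (-21058 + 71*5)/(-6409 + 35662) = (-21058 + 355)/29253 = -20703*1/29253 = -6901/9751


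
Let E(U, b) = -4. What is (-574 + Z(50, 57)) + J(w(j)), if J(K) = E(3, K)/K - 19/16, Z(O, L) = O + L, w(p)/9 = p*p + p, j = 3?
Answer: -202273/432 ≈ -468.22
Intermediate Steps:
w(p) = 9*p + 9*p**2 (w(p) = 9*(p*p + p) = 9*(p**2 + p) = 9*(p + p**2) = 9*p + 9*p**2)
Z(O, L) = L + O
J(K) = -19/16 - 4/K (J(K) = -4/K - 19/16 = -19/16 - 4/K)
(-574 + Z(50, 57)) + J(w(j)) = (-574 + (57 + 50)) + (-19/16 - 4*1/(27*(1 + 3))) = (-574 + 107) + (-19/16 - 4/(9*3*4)) = -467 + (-19/16 - 4/108) = -467 + (-19/16 - 4*1/108) = -467 + (-19/16 - 1/27) = -467 - 529/432 = -202273/432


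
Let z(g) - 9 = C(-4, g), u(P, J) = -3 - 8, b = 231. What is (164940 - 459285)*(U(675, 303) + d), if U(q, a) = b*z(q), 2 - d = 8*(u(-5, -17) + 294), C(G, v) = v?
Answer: -45841878990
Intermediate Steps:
u(P, J) = -11
z(g) = 9 + g
d = -2262 (d = 2 - 8*(-11 + 294) = 2 - 8*283 = 2 - 1*2264 = 2 - 2264 = -2262)
U(q, a) = 2079 + 231*q (U(q, a) = 231*(9 + q) = 2079 + 231*q)
(164940 - 459285)*(U(675, 303) + d) = (164940 - 459285)*((2079 + 231*675) - 2262) = -294345*((2079 + 155925) - 2262) = -294345*(158004 - 2262) = -294345*155742 = -45841878990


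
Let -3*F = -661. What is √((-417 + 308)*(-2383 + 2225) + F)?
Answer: √156981/3 ≈ 132.07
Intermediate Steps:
F = 661/3 (F = -⅓*(-661) = 661/3 ≈ 220.33)
√((-417 + 308)*(-2383 + 2225) + F) = √((-417 + 308)*(-2383 + 2225) + 661/3) = √(-109*(-158) + 661/3) = √(17222 + 661/3) = √(52327/3) = √156981/3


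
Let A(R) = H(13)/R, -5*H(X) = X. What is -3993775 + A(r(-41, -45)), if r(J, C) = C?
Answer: -898599362/225 ≈ -3.9938e+6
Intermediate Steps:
H(X) = -X/5
A(R) = -13/(5*R) (A(R) = (-⅕*13)/R = -13/(5*R))
-3993775 + A(r(-41, -45)) = -3993775 - 13/5/(-45) = -3993775 - 13/5*(-1/45) = -3993775 + 13/225 = -898599362/225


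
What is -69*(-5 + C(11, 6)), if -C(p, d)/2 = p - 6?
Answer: 1035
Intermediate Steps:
C(p, d) = 12 - 2*p (C(p, d) = -2*(p - 6) = -2*(-6 + p) = 12 - 2*p)
-69*(-5 + C(11, 6)) = -69*(-5 + (12 - 2*11)) = -69*(-5 + (12 - 22)) = -69*(-5 - 10) = -69*(-15) = 1035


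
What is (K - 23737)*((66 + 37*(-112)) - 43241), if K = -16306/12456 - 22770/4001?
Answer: 9332228096970977/8306076 ≈ 1.1235e+9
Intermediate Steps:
K = -174431713/24918228 (K = -16306*1/12456 - 22770*1/4001 = -8153/6228 - 22770/4001 = -174431713/24918228 ≈ -7.0002)
(K - 23737)*((66 + 37*(-112)) - 43241) = (-174431713/24918228 - 23737)*((66 + 37*(-112)) - 43241) = -591658409749*((66 - 4144) - 43241)/24918228 = -591658409749*(-4078 - 43241)/24918228 = -591658409749/24918228*(-47319) = 9332228096970977/8306076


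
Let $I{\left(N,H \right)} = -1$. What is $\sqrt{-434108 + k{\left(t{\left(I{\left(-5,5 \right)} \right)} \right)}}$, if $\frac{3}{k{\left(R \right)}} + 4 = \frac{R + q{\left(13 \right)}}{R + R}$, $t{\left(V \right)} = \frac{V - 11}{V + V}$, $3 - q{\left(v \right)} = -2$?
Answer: $\frac{4 i \sqrt{37143449}}{37} \approx 658.87 i$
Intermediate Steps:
$q{\left(v \right)} = 5$ ($q{\left(v \right)} = 3 - -2 = 3 + 2 = 5$)
$t{\left(V \right)} = \frac{-11 + V}{2 V}$
$k{\left(R \right)} = \frac{3}{-4 + \frac{5 + R}{2 R}}$ ($k{\left(R \right)} = \frac{3}{-4 + \frac{R + 5}{R + R}} = \frac{3}{-4 + \frac{5 + R}{2 R}}$)
$\sqrt{-434108 + k{\left(t{\left(I{\left(-5,5 \right)} \right)} \right)}} = \sqrt{-434108 - \frac{6 \frac{-11 - 1}{2 \left(-1\right)}}{-5 + 7 \frac{-11 - 1}{2 \left(-1\right)}}} = \sqrt{-434108 - \frac{6 \cdot \frac{1}{2} \left(-1\right) \left(-12\right)}{-5 + 7 \cdot \frac{1}{2} \left(-1\right) \left(-12\right)}} = \sqrt{-434108 - \frac{36}{-5 + 7 \cdot 6}} = \sqrt{-434108 - \frac{36}{-5 + 42}} = \sqrt{-434108 - \frac{36}{37}} = \sqrt{- \frac{16062032}{37}} = \frac{4 i \sqrt{37143449}}{37}$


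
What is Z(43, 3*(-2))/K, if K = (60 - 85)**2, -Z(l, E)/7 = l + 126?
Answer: -1183/625 ≈ -1.8928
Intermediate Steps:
Z(l, E) = -882 - 7*l (Z(l, E) = -7*(l + 126) = -7*(126 + l) = -882 - 7*l)
K = 625 (K = (-25)**2 = 625)
Z(43, 3*(-2))/K = (-882 - 7*43)/625 = (-882 - 301)*(1/625) = -1183*1/625 = -1183/625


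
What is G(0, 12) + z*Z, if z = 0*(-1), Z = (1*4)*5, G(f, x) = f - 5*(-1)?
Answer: 5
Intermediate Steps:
G(f, x) = 5 + f (G(f, x) = f + 5 = 5 + f)
Z = 20 (Z = 4*5 = 20)
z = 0
G(0, 12) + z*Z = (5 + 0) + 0*20 = 5 + 0 = 5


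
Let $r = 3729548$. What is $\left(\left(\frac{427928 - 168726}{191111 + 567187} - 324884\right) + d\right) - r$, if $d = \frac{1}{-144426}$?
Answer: $- \frac{74005505207587297}{18252991158} \approx -4.0544 \cdot 10^{6}$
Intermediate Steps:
$d = - \frac{1}{144426} \approx -6.924 \cdot 10^{-6}$
$\left(\left(\frac{427928 - 168726}{191111 + 567187} - 324884\right) + d\right) - r = \left(\left(\frac{427928 - 168726}{191111 + 567187} - 324884\right) - \frac{1}{144426}\right) - 3729548 = \left(\left(\frac{259202}{758298} - 324884\right) - \frac{1}{144426}\right) - 3729548 = \left(\left(259202 \cdot \frac{1}{758298} - 324884\right) - \frac{1}{144426}\right) - 3729548 = \left(\left(\frac{129601}{379149} - 324884\right) - \frac{1}{144426}\right) - 3729548 = \left(- \frac{123179314115}{379149} - \frac{1}{144426}\right) - 3729548 = - \frac{5930098540250713}{18252991158} - 3729548 = - \frac{74005505207587297}{18252991158}$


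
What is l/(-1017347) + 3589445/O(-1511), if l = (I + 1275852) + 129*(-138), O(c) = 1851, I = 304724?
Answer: 3648818407741/1883109297 ≈ 1937.7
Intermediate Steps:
l = 1562774 (l = (304724 + 1275852) + 129*(-138) = 1580576 - 17802 = 1562774)
l/(-1017347) + 3589445/O(-1511) = 1562774/(-1017347) + 3589445/1851 = 1562774*(-1/1017347) + 3589445*(1/1851) = -1562774/1017347 + 3589445/1851 = 3648818407741/1883109297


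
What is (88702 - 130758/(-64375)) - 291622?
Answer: -13062844242/64375 ≈ -2.0292e+5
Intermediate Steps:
(88702 - 130758/(-64375)) - 291622 = (88702 - 130758*(-1/64375)) - 291622 = (88702 + 130758/64375) - 291622 = 5710322008/64375 - 291622 = -13062844242/64375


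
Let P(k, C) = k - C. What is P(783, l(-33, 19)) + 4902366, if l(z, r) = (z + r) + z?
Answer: 4903196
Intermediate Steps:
l(z, r) = r + 2*z (l(z, r) = (r + z) + z = r + 2*z)
P(783, l(-33, 19)) + 4902366 = (783 - (19 + 2*(-33))) + 4902366 = (783 - (19 - 66)) + 4902366 = (783 - 1*(-47)) + 4902366 = (783 + 47) + 4902366 = 830 + 4902366 = 4903196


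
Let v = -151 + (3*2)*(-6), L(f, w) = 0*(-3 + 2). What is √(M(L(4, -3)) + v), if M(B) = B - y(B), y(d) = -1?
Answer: I*√186 ≈ 13.638*I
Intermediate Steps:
L(f, w) = 0 (L(f, w) = 0*(-1) = 0)
v = -187 (v = -151 + 6*(-6) = -151 - 36 = -187)
M(B) = 1 + B (M(B) = B - 1*(-1) = B + 1 = 1 + B)
√(M(L(4, -3)) + v) = √((1 + 0) - 187) = √(1 - 187) = √(-186) = I*√186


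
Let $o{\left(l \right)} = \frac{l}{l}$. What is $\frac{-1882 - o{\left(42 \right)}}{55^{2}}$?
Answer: $- \frac{1883}{3025} \approx -0.62248$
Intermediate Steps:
$o{\left(l \right)} = 1$
$\frac{-1882 - o{\left(42 \right)}}{55^{2}} = \frac{-1882 - 1}{55^{2}} = \frac{-1882 - 1}{3025} = \left(-1883\right) \frac{1}{3025} = - \frac{1883}{3025}$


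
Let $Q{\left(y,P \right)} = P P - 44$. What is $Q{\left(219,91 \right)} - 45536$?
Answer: $-37299$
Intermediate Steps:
$Q{\left(y,P \right)} = -44 + P^{2}$ ($Q{\left(y,P \right)} = P^{2} - 44 = -44 + P^{2}$)
$Q{\left(219,91 \right)} - 45536 = \left(-44 + 91^{2}\right) - 45536 = \left(-44 + 8281\right) - 45536 = 8237 - 45536 = -37299$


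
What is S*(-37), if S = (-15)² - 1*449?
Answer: 8288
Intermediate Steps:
S = -224 (S = 225 - 449 = -224)
S*(-37) = -224*(-37) = 8288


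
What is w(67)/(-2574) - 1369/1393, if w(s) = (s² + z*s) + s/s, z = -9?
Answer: -687569/275814 ≈ -2.4929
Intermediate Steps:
w(s) = 1 + s² - 9*s (w(s) = (s² - 9*s) + s/s = (s² - 9*s) + 1 = 1 + s² - 9*s)
w(67)/(-2574) - 1369/1393 = (1 + 67² - 9*67)/(-2574) - 1369/1393 = (1 + 4489 - 603)*(-1/2574) - 1369*1/1393 = 3887*(-1/2574) - 1369/1393 = -299/198 - 1369/1393 = -687569/275814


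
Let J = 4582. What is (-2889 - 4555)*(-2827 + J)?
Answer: -13064220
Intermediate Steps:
(-2889 - 4555)*(-2827 + J) = (-2889 - 4555)*(-2827 + 4582) = -7444*1755 = -13064220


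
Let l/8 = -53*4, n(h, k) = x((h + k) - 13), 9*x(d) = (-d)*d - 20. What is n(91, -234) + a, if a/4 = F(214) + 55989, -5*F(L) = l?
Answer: 10017296/45 ≈ 2.2261e+5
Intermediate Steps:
x(d) = -20/9 - d²/9 (x(d) = ((-d)*d - 20)/9 = (-d² - 20)/9 = (-20 - d²)/9 = -20/9 - d²/9)
n(h, k) = -20/9 - (-13 + h + k)²/9 (n(h, k) = -20/9 - ((h + k) - 13)²/9 = -20/9 - (-13 + h + k)²/9)
l = -1696 (l = 8*(-53*4) = 8*(-212) = -1696)
F(L) = 1696/5 (F(L) = -⅕*(-1696) = 1696/5)
a = 1126564/5 (a = 4*(1696/5 + 55989) = 4*(281641/5) = 1126564/5 ≈ 2.2531e+5)
n(91, -234) + a = (-20/9 - (-13 + 91 - 234)²/9) + 1126564/5 = (-20/9 - ⅑*(-156)²) + 1126564/5 = (-20/9 - ⅑*24336) + 1126564/5 = (-20/9 - 2704) + 1126564/5 = -24356/9 + 1126564/5 = 10017296/45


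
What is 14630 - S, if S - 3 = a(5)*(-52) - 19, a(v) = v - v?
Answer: 14646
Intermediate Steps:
a(v) = 0
S = -16 (S = 3 + (0*(-52) - 19) = 3 + (0 - 19) = 3 - 19 = -16)
14630 - S = 14630 - 1*(-16) = 14630 + 16 = 14646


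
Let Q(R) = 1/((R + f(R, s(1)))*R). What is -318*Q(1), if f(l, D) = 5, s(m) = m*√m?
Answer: -53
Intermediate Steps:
s(m) = m^(3/2)
Q(R) = 1/(R*(5 + R)) (Q(R) = 1/((R + 5)*R) = 1/((5 + R)*R) = 1/(R*(5 + R)))
-318*Q(1) = -318/(1*(5 + 1)) = -318/6 = -318*⅙ = -53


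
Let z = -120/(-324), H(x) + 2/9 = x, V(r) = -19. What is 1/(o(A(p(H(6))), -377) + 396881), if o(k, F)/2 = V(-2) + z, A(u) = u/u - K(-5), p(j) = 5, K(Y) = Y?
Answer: 27/10714781 ≈ 2.5199e-6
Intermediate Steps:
H(x) = -2/9 + x
z = 10/27 (z = -120*(-1/324) = 10/27 ≈ 0.37037)
A(u) = 6 (A(u) = u/u - 1*(-5) = 1 + 5 = 6)
o(k, F) = -1006/27 (o(k, F) = 2*(-19 + 10/27) = 2*(-503/27) = -1006/27)
1/(o(A(p(H(6))), -377) + 396881) = 1/(-1006/27 + 396881) = 1/(10714781/27) = 27/10714781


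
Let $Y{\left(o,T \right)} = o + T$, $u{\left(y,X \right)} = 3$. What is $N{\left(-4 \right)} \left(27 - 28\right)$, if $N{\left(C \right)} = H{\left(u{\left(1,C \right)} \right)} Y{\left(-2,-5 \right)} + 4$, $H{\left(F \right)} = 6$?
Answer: $38$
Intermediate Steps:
$Y{\left(o,T \right)} = T + o$
$N{\left(C \right)} = -38$ ($N{\left(C \right)} = 6 \left(-5 - 2\right) + 4 = 6 \left(-7\right) + 4 = -42 + 4 = -38$)
$N{\left(-4 \right)} \left(27 - 28\right) = - 38 \left(27 - 28\right) = \left(-38\right) \left(-1\right) = 38$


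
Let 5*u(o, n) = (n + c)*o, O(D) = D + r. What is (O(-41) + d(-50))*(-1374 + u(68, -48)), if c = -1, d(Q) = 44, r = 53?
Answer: -571312/5 ≈ -1.1426e+5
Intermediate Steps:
O(D) = 53 + D (O(D) = D + 53 = 53 + D)
u(o, n) = o*(-1 + n)/5 (u(o, n) = ((n - 1)*o)/5 = ((-1 + n)*o)/5 = (o*(-1 + n))/5 = o*(-1 + n)/5)
(O(-41) + d(-50))*(-1374 + u(68, -48)) = ((53 - 41) + 44)*(-1374 + (⅕)*68*(-1 - 48)) = (12 + 44)*(-1374 + (⅕)*68*(-49)) = 56*(-1374 - 3332/5) = 56*(-10202/5) = -571312/5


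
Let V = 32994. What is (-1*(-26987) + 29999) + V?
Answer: 89980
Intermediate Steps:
(-1*(-26987) + 29999) + V = (-1*(-26987) + 29999) + 32994 = (26987 + 29999) + 32994 = 56986 + 32994 = 89980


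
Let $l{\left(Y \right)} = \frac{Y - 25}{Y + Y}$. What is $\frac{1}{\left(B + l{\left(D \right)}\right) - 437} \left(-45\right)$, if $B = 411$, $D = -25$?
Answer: $\frac{9}{5} \approx 1.8$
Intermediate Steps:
$l{\left(Y \right)} = \frac{-25 + Y}{2 Y}$
$\frac{1}{\left(B + l{\left(D \right)}\right) - 437} \left(-45\right) = \frac{1}{\left(411 + \frac{-25 - 25}{2 \left(-25\right)}\right) - 437} \left(-45\right) = \frac{1}{\left(411 + \frac{1}{2} \left(- \frac{1}{25}\right) \left(-50\right)\right) - 437} \left(-45\right) = \frac{1}{\left(411 + 1\right) - 437} \left(-45\right) = \frac{1}{412 - 437} \left(-45\right) = \frac{1}{-25} \left(-45\right) = \left(- \frac{1}{25}\right) \left(-45\right) = \frac{9}{5}$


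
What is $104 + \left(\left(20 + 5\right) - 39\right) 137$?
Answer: $-1814$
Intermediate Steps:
$104 + \left(\left(20 + 5\right) - 39\right) 137 = 104 + \left(25 - 39\right) 137 = 104 - 1918 = -1814$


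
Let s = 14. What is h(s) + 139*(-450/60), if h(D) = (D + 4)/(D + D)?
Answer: -7293/7 ≈ -1041.9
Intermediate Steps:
h(D) = (4 + D)/(2*D) (h(D) = (4 + D)/((2*D)) = (4 + D)*(1/(2*D)) = (4 + D)/(2*D))
h(s) + 139*(-450/60) = (½)*(4 + 14)/14 + 139*(-450/60) = (½)*(1/14)*18 + 139*(-450*1/60) = 9/14 + 139*(-15/2) = 9/14 - 2085/2 = -7293/7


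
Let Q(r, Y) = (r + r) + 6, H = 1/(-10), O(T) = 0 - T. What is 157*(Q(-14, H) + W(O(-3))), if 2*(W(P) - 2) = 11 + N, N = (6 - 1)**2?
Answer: -314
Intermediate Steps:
N = 25 (N = 5**2 = 25)
O(T) = -T
W(P) = 20 (W(P) = 2 + (11 + 25)/2 = 2 + (1/2)*36 = 2 + 18 = 20)
H = -1/10 ≈ -0.10000
Q(r, Y) = 6 + 2*r (Q(r, Y) = 2*r + 6 = 6 + 2*r)
157*(Q(-14, H) + W(O(-3))) = 157*((6 + 2*(-14)) + 20) = 157*((6 - 28) + 20) = 157*(-22 + 20) = 157*(-2) = -314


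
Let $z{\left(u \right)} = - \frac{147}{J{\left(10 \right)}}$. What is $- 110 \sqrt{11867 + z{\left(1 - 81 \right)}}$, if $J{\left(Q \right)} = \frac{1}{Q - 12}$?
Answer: $- 110 \sqrt{12161} \approx -12130.0$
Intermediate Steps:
$J{\left(Q \right)} = \frac{1}{-12 + Q}$
$z{\left(u \right)} = 294$ ($z{\left(u \right)} = - \frac{147}{\frac{1}{-12 + 10}} = - \frac{147}{\frac{1}{-2}} = - \frac{147}{- \frac{1}{2}} = \left(-147\right) \left(-2\right) = 294$)
$- 110 \sqrt{11867 + z{\left(1 - 81 \right)}} = - 110 \sqrt{11867 + 294} = - 110 \sqrt{12161}$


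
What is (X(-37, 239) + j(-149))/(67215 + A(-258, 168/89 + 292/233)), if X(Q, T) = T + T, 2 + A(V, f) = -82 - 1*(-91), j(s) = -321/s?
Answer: 2467/345382 ≈ 0.0071428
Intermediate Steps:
A(V, f) = 7 (A(V, f) = -2 + (-82 - 1*(-91)) = -2 + (-82 + 91) = -2 + 9 = 7)
X(Q, T) = 2*T
(X(-37, 239) + j(-149))/(67215 + A(-258, 168/89 + 292/233)) = (2*239 - 321/(-149))/(67215 + 7) = (478 - 321*(-1/149))/67222 = (478 + 321/149)*(1/67222) = (71543/149)*(1/67222) = 2467/345382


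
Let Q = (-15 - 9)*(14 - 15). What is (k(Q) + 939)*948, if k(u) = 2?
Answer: 892068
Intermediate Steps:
Q = 24 (Q = -24*(-1) = 24)
(k(Q) + 939)*948 = (2 + 939)*948 = 941*948 = 892068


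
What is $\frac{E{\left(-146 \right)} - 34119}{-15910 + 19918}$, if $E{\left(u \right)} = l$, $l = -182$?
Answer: $- \frac{34301}{4008} \approx -8.5581$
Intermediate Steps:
$E{\left(u \right)} = -182$
$\frac{E{\left(-146 \right)} - 34119}{-15910 + 19918} = \frac{-182 - 34119}{-15910 + 19918} = - \frac{34301}{4008}$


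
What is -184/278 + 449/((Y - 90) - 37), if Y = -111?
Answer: -84307/33082 ≈ -2.5484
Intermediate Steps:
-184/278 + 449/((Y - 90) - 37) = -184/278 + 449/((-111 - 90) - 37) = -184*1/278 + 449/(-201 - 37) = -92/139 + 449/(-238) = -92/139 + 449*(-1/238) = -92/139 - 449/238 = -84307/33082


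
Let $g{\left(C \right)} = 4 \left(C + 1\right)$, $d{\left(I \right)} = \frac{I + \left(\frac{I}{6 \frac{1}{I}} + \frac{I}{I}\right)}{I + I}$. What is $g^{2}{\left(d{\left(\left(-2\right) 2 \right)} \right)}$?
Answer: $\frac{625}{36} \approx 17.361$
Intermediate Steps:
$d{\left(I \right)} = \frac{1 + I + \frac{I^{2}}{6}}{2 I}$ ($d{\left(I \right)} = \frac{I + \left(I \frac{I}{6} + 1\right)}{2 I} = \left(I + \left(\frac{I^{2}}{6} + 1\right)\right) \frac{1}{2 I} = \left(I + \left(1 + \frac{I^{2}}{6}\right)\right) \frac{1}{2 I} = \left(1 + I + \frac{I^{2}}{6}\right) \frac{1}{2 I} = \frac{1 + I + \frac{I^{2}}{6}}{2 I}$)
$g{\left(C \right)} = 4 + 4 C$ ($g{\left(C \right)} = 4 \left(1 + C\right) = 4 + 4 C$)
$g^{2}{\left(d{\left(\left(-2\right) 2 \right)} \right)} = \left(4 + 4 \frac{6 + \left(-2\right) 2 \left(6 - 4\right)}{12 \left(\left(-2\right) 2\right)}\right)^{2} = \left(4 + 4 \frac{6 - 4 \left(6 - 4\right)}{12 \left(-4\right)}\right)^{2} = \left(4 + 4 \cdot \frac{1}{12} \left(- \frac{1}{4}\right) \left(6 - 8\right)\right)^{2} = \left(4 + 4 \cdot \frac{1}{12} \left(- \frac{1}{4}\right) \left(-2\right)\right)^{2} = \left(4 + 4 \cdot \frac{1}{24}\right)^{2} = \left(4 + \frac{1}{6}\right)^{2} = \left(\frac{25}{6}\right)^{2} = \frac{625}{36}$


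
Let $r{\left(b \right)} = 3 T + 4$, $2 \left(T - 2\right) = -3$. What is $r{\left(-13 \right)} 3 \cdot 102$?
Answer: $1683$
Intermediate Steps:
$T = \frac{1}{2}$ ($T = 2 + \frac{1}{2} \left(-3\right) = 2 - \frac{3}{2} = \frac{1}{2} \approx 0.5$)
$r{\left(b \right)} = \frac{11}{2}$ ($r{\left(b \right)} = 3 \cdot \frac{1}{2} + 4 = \frac{3}{2} + 4 = \frac{11}{2}$)
$r{\left(-13 \right)} 3 \cdot 102 = \frac{11}{2} \cdot 3 \cdot 102 = \frac{33}{2} \cdot 102 = 1683$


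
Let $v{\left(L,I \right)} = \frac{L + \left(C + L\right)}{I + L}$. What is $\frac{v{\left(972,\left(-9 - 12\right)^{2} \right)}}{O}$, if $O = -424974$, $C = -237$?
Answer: $- \frac{569}{200162754} \approx -2.8427 \cdot 10^{-6}$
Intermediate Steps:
$v{\left(L,I \right)} = \frac{-237 + 2 L}{I + L}$ ($v{\left(L,I \right)} = \frac{L + \left(-237 + L\right)}{I + L} = \frac{-237 + 2 L}{I + L}$)
$\frac{v{\left(972,\left(-9 - 12\right)^{2} \right)}}{O} = \frac{\frac{1}{\left(-9 - 12\right)^{2} + 972} \left(-237 + 2 \cdot 972\right)}{-424974} = \frac{-237 + 1944}{\left(-21\right)^{2} + 972} \left(- \frac{1}{424974}\right) = \frac{1}{441 + 972} \cdot 1707 \left(- \frac{1}{424974}\right) = \frac{1}{1413} \cdot 1707 \left(- \frac{1}{424974}\right) = \frac{569}{471} \left(- \frac{1}{424974}\right) = - \frac{569}{200162754}$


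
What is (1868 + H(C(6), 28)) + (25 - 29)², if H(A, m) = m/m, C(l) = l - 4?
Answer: 1885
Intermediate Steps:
C(l) = -4 + l
H(A, m) = 1
(1868 + H(C(6), 28)) + (25 - 29)² = (1868 + 1) + (25 - 29)² = 1869 + (-4)² = 1869 + 16 = 1885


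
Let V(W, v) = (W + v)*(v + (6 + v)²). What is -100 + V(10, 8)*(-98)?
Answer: -359956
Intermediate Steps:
-100 + V(10, 8)*(-98) = -100 + (8² + 10*8 + 10*(6 + 8)² + 8*(6 + 8)²)*(-98) = -100 + (64 + 80 + 10*14² + 8*14²)*(-98) = -100 + (64 + 80 + 10*196 + 8*196)*(-98) = -100 + (64 + 80 + 1960 + 1568)*(-98) = -100 + 3672*(-98) = -100 - 359856 = -359956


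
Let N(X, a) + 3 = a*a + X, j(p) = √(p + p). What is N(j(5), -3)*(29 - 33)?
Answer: -24 - 4*√10 ≈ -36.649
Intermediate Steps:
j(p) = √2*√p (j(p) = √(2*p) = √2*√p)
N(X, a) = -3 + X + a² (N(X, a) = -3 + (a*a + X) = -3 + (a² + X) = -3 + (X + a²) = -3 + X + a²)
N(j(5), -3)*(29 - 33) = (-3 + √2*√5 + (-3)²)*(29 - 33) = (-3 + √10 + 9)*(-4) = (6 + √10)*(-4) = -24 - 4*√10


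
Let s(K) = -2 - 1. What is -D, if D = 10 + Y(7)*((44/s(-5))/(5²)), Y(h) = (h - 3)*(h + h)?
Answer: 1714/75 ≈ 22.853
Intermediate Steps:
Y(h) = 2*h*(-3 + h) (Y(h) = (-3 + h)*(2*h) = 2*h*(-3 + h))
s(K) = -3
D = -1714/75 (D = 10 + (2*7*(-3 + 7))*((44/(-3))/(5²)) = 10 + (2*7*4)*((44*(-⅓))/25) = 10 + 56*(-44/3*1/25) = 10 + 56*(-44/75) = 10 - 2464/75 = -1714/75 ≈ -22.853)
-D = -1*(-1714/75) = 1714/75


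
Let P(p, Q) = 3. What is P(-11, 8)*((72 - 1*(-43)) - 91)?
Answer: 72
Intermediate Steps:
P(-11, 8)*((72 - 1*(-43)) - 91) = 3*((72 - 1*(-43)) - 91) = 3*((72 + 43) - 91) = 3*(115 - 91) = 3*24 = 72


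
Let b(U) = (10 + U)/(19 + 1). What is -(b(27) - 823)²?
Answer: -269714929/400 ≈ -6.7429e+5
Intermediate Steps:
b(U) = ½ + U/20 (b(U) = (10 + U)/20 = (10 + U)*(1/20) = ½ + U/20)
-(b(27) - 823)² = -((½ + (1/20)*27) - 823)² = -((½ + 27/20) - 823)² = -(37/20 - 823)² = -(-16423/20)² = -1*269714929/400 = -269714929/400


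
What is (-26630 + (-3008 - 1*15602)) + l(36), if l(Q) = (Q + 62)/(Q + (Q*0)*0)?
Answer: -814271/18 ≈ -45237.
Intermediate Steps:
l(Q) = (62 + Q)/Q (l(Q) = (62 + Q)/(Q + 0*0) = (62 + Q)/(Q + 0) = (62 + Q)/Q)
(-26630 + (-3008 - 1*15602)) + l(36) = (-26630 + (-3008 - 1*15602)) + (62 + 36)/36 = (-26630 + (-3008 - 15602)) + (1/36)*98 = (-26630 - 18610) + 49/18 = -45240 + 49/18 = -814271/18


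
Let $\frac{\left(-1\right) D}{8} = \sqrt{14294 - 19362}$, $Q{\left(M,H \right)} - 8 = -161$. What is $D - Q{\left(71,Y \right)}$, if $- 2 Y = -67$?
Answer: $153 - 16 i \sqrt{1267} \approx 153.0 - 569.52 i$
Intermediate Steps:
$Y = \frac{67}{2}$ ($Y = \left(- \frac{1}{2}\right) \left(-67\right) = \frac{67}{2} \approx 33.5$)
$Q{\left(M,H \right)} = -153$ ($Q{\left(M,H \right)} = 8 - 161 = -153$)
$D = - 16 i \sqrt{1267}$ ($D = - 8 \sqrt{14294 - 19362} = - 8 \sqrt{-5068} = - 8 \cdot 2 i \sqrt{1267} = - 16 i \sqrt{1267} \approx - 569.52 i$)
$D - Q{\left(71,Y \right)} = - 16 i \sqrt{1267} - -153 = - 16 i \sqrt{1267} + 153 = 153 - 16 i \sqrt{1267}$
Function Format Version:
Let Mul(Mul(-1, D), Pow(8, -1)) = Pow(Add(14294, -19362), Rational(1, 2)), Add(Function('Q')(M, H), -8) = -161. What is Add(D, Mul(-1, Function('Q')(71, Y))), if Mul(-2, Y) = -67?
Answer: Add(153, Mul(-16, I, Pow(1267, Rational(1, 2)))) ≈ Add(153.00, Mul(-569.52, I))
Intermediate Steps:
Y = Rational(67, 2) (Y = Mul(Rational(-1, 2), -67) = Rational(67, 2) ≈ 33.500)
Function('Q')(M, H) = -153 (Function('Q')(M, H) = Add(8, -161) = -153)
D = Mul(-16, I, Pow(1267, Rational(1, 2))) (D = Mul(-8, Pow(Add(14294, -19362), Rational(1, 2))) = Mul(-8, Pow(-5068, Rational(1, 2))) = Mul(-8, Mul(2, I, Pow(1267, Rational(1, 2)))) = Mul(-16, I, Pow(1267, Rational(1, 2))) ≈ Mul(-569.52, I))
Add(D, Mul(-1, Function('Q')(71, Y))) = Add(Mul(-16, I, Pow(1267, Rational(1, 2))), Mul(-1, -153)) = Add(Mul(-16, I, Pow(1267, Rational(1, 2))), 153) = Add(153, Mul(-16, I, Pow(1267, Rational(1, 2))))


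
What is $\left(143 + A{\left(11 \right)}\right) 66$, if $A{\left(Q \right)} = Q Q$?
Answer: $17424$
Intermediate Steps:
$A{\left(Q \right)} = Q^{2}$
$\left(143 + A{\left(11 \right)}\right) 66 = \left(143 + 11^{2}\right) 66 = \left(143 + 121\right) 66 = 264 \cdot 66 = 17424$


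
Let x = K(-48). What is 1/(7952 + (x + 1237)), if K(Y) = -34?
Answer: 1/9155 ≈ 0.00010923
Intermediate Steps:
x = -34
1/(7952 + (x + 1237)) = 1/(7952 + (-34 + 1237)) = 1/(7952 + 1203) = 1/9155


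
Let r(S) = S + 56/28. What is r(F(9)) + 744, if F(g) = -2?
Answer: 744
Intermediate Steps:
r(S) = 2 + S (r(S) = S + 56*(1/28) = S + 2 = 2 + S)
r(F(9)) + 744 = (2 - 2) + 744 = 0 + 744 = 744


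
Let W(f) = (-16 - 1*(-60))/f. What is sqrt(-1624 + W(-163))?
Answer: 2*I*sqrt(10788807)/163 ≈ 40.302*I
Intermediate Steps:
W(f) = 44/f (W(f) = (-16 + 60)/f = 44/f)
sqrt(-1624 + W(-163)) = sqrt(-1624 + 44/(-163)) = sqrt(-1624 + 44*(-1/163)) = sqrt(-1624 - 44/163) = sqrt(-264756/163) = 2*I*sqrt(10788807)/163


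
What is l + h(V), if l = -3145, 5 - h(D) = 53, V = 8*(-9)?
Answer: -3193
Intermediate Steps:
V = -72
h(D) = -48 (h(D) = 5 - 1*53 = 5 - 53 = -48)
l + h(V) = -3145 - 48 = -3193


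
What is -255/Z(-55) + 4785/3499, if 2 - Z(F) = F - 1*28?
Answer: -5712/3499 ≈ -1.6325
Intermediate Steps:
Z(F) = 30 - F (Z(F) = 2 - (F - 1*28) = 2 - (F - 28) = 2 - (-28 + F) = 2 + (28 - F) = 30 - F)
-255/Z(-55) + 4785/3499 = -255/(30 - 1*(-55)) + 4785/3499 = -255/(30 + 55) + 4785*(1/3499) = -255/85 + 4785/3499 = -255*1/85 + 4785/3499 = -3 + 4785/3499 = -5712/3499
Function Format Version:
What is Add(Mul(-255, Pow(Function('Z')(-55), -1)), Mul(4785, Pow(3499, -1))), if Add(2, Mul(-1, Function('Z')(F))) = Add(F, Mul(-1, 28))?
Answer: Rational(-5712, 3499) ≈ -1.6325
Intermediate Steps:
Function('Z')(F) = Add(30, Mul(-1, F)) (Function('Z')(F) = Add(2, Mul(-1, Add(F, Mul(-1, 28)))) = Add(2, Mul(-1, Add(F, -28))) = Add(2, Mul(-1, Add(-28, F))) = Add(2, Add(28, Mul(-1, F))) = Add(30, Mul(-1, F)))
Add(Mul(-255, Pow(Function('Z')(-55), -1)), Mul(4785, Pow(3499, -1))) = Add(Mul(-255, Pow(Add(30, Mul(-1, -55)), -1)), Mul(4785, Pow(3499, -1))) = Add(Mul(-255, Pow(Add(30, 55), -1)), Mul(4785, Rational(1, 3499))) = Add(Mul(-255, Pow(85, -1)), Rational(4785, 3499)) = Add(Mul(-255, Rational(1, 85)), Rational(4785, 3499)) = Add(-3, Rational(4785, 3499)) = Rational(-5712, 3499)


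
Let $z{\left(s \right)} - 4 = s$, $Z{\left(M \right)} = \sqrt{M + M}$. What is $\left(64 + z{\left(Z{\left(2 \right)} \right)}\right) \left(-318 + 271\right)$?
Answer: $-3290$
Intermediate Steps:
$Z{\left(M \right)} = \sqrt{2} \sqrt{M}$ ($Z{\left(M \right)} = \sqrt{2 M} = \sqrt{2} \sqrt{M}$)
$z{\left(s \right)} = 4 + s$
$\left(64 + z{\left(Z{\left(2 \right)} \right)}\right) \left(-318 + 271\right) = \left(64 + \left(4 + \sqrt{2} \sqrt{2}\right)\right) \left(-318 + 271\right) = \left(64 + \left(4 + 2\right)\right) \left(-47\right) = \left(64 + 6\right) \left(-47\right) = 70 \left(-47\right) = -3290$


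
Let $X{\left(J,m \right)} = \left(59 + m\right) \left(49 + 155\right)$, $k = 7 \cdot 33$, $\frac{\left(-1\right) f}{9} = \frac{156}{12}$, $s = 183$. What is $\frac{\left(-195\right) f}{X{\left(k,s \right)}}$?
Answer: $\frac{7605}{16456} \approx 0.46214$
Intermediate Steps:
$f = -117$ ($f = - 9 \cdot \frac{156}{12} = - 9 \cdot 156 \cdot \frac{1}{12} = \left(-9\right) 13 = -117$)
$k = 231$
$X{\left(J,m \right)} = 12036 + 204 m$ ($X{\left(J,m \right)} = \left(59 + m\right) 204 = 12036 + 204 m$)
$\frac{\left(-195\right) f}{X{\left(k,s \right)}} = \frac{\left(-195\right) \left(-117\right)}{12036 + 204 \cdot 183} = \frac{22815}{12036 + 37332} = \frac{22815}{49368} = 22815 \cdot \frac{1}{49368} = \frac{7605}{16456}$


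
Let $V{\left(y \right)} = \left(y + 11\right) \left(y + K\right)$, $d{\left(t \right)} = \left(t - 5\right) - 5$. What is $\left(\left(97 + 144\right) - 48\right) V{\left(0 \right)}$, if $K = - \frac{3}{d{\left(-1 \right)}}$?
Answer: $579$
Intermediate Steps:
$d{\left(t \right)} = -10 + t$ ($d{\left(t \right)} = \left(-5 + t\right) - 5 = -10 + t$)
$K = \frac{3}{11}$ ($K = - \frac{3}{-10 - 1} = - \frac{3}{-11} = \left(-3\right) \left(- \frac{1}{11}\right) = \frac{3}{11} \approx 0.27273$)
$V{\left(y \right)} = \left(11 + y\right) \left(\frac{3}{11} + y\right)$ ($V{\left(y \right)} = \left(y + 11\right) \left(y + \frac{3}{11}\right) = \left(11 + y\right) \left(\frac{3}{11} + y\right)$)
$\left(\left(97 + 144\right) - 48\right) V{\left(0 \right)} = \left(\left(97 + 144\right) - 48\right) \left(3 + 0^{2} + \frac{124}{11} \cdot 0\right) = \left(241 - 48\right) \left(3 + 0 + 0\right) = 193 \cdot 3 = 579$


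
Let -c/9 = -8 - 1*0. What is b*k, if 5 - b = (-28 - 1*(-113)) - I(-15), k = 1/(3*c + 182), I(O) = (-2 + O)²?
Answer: 209/398 ≈ 0.52513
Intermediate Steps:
c = 72 (c = -9*(-8 - 1*0) = -9*(-8 + 0) = -9*(-8) = 72)
k = 1/398 (k = 1/(3*72 + 182) = 1/(216 + 182) = 1/398 ≈ 0.0025126)
b = 209 (b = 5 - ((-28 - 1*(-113)) - (-2 - 15)²) = 5 - ((-28 + 113) - 1*(-17)²) = 5 - (85 - 1*289) = 5 - (85 - 289) = 5 - 1*(-204) = 5 + 204 = 209)
b*k = 209*(1/398) = 209/398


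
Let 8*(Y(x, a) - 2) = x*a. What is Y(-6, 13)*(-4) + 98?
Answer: 129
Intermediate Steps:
Y(x, a) = 2 + a*x/8 (Y(x, a) = 2 + (x*a)/8 = 2 + (a*x)/8 = 2 + a*x/8)
Y(-6, 13)*(-4) + 98 = (2 + (1/8)*13*(-6))*(-4) + 98 = (2 - 39/4)*(-4) + 98 = -31/4*(-4) + 98 = 31 + 98 = 129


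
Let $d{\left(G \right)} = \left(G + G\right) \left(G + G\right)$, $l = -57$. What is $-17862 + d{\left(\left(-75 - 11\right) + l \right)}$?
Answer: $63934$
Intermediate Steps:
$d{\left(G \right)} = 4 G^{2}$ ($d{\left(G \right)} = 2 G 2 G = 4 G^{2}$)
$-17862 + d{\left(\left(-75 - 11\right) + l \right)} = -17862 + 4 \left(\left(-75 - 11\right) - 57\right)^{2} = -17862 + 4 \left(-86 - 57\right)^{2} = -17862 + 4 \left(-143\right)^{2} = -17862 + 4 \cdot 20449 = -17862 + 81796 = 63934$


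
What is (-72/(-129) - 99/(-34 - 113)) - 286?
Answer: -600007/2107 ≈ -284.77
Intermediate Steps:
(-72/(-129) - 99/(-34 - 113)) - 286 = (-72*(-1/129) - 99/(-147)) - 286 = (24/43 - 99*(-1/147)) - 286 = (24/43 + 33/49) - 286 = 2595/2107 - 286 = -600007/2107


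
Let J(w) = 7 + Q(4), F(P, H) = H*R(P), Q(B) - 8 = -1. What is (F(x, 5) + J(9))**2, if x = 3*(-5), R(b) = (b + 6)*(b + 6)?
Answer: 175561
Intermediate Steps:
Q(B) = 7 (Q(B) = 8 - 1 = 7)
R(b) = (6 + b)**2 (R(b) = (6 + b)*(6 + b) = (6 + b)**2)
x = -15
F(P, H) = H*(6 + P)**2
J(w) = 14 (J(w) = 7 + 7 = 14)
(F(x, 5) + J(9))**2 = (5*(6 - 15)**2 + 14)**2 = (5*(-9)**2 + 14)**2 = (5*81 + 14)**2 = (405 + 14)**2 = 419**2 = 175561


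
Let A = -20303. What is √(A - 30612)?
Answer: I*√50915 ≈ 225.64*I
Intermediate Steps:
√(A - 30612) = √(-20303 - 30612) = √(-50915) = I*√50915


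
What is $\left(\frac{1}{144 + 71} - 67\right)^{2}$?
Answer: $\frac{207475216}{46225} \approx 4488.4$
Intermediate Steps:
$\left(\frac{1}{144 + 71} - 67\right)^{2} = \left(\frac{1}{215} - 67\right)^{2} = \left(- \frac{14404}{215}\right)^{2} = \frac{207475216}{46225}$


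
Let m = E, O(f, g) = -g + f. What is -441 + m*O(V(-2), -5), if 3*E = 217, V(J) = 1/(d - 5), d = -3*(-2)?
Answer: -7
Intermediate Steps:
d = 6
V(J) = 1 (V(J) = 1/(6 - 5) = 1/1 = 1)
E = 217/3 (E = (⅓)*217 = 217/3 ≈ 72.333)
O(f, g) = f - g
m = 217/3 ≈ 72.333
-441 + m*O(V(-2), -5) = -441 + 217*(1 - 1*(-5))/3 = -441 + 217*(1 + 5)/3 = -441 + (217/3)*6 = -441 + 434 = -7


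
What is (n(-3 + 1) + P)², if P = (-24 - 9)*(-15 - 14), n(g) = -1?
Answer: 913936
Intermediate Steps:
P = 957 (P = -33*(-29) = 957)
(n(-3 + 1) + P)² = (-1 + 957)² = 956² = 913936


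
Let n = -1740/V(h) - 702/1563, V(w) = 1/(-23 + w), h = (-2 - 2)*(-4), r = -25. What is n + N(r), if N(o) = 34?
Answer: 6363260/521 ≈ 12214.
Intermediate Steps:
h = 16 (h = -4*(-4) = 16)
n = 6345546/521 (n = -1740/(1/(-23 + 16)) - 702/1563 = -1740/(1/(-7)) - 702*1/1563 = -1740/(-1/7) - 234/521 = -1740*(-7) - 234/521 = 12180 - 234/521 = 6345546/521 ≈ 12180.)
n + N(r) = 6345546/521 + 34 = 6363260/521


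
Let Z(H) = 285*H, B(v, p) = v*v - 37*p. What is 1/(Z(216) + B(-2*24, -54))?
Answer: 1/65862 ≈ 1.5183e-5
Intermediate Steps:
B(v, p) = v² - 37*p
1/(Z(216) + B(-2*24, -54)) = 1/(285*216 + ((-2*24)² - 37*(-54))) = 1/(61560 + ((-48)² + 1998)) = 1/(61560 + (2304 + 1998)) = 1/(61560 + 4302) = 1/65862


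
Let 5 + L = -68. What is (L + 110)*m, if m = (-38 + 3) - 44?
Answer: -2923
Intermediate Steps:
L = -73 (L = -5 - 68 = -73)
m = -79 (m = -35 - 44 = -79)
(L + 110)*m = (-73 + 110)*(-79) = 37*(-79) = -2923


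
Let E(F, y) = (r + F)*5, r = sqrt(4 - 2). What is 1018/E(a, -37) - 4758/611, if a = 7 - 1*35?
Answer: -1385374/91885 - 509*sqrt(2)/1955 ≈ -15.445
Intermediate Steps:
r = sqrt(2) ≈ 1.4142
a = -28 (a = 7 - 35 = -28)
E(F, y) = 5*F + 5*sqrt(2) (E(F, y) = (sqrt(2) + F)*5 = (F + sqrt(2))*5 = 5*F + 5*sqrt(2))
1018/E(a, -37) - 4758/611 = 1018/(5*(-28) + 5*sqrt(2)) - 4758/611 = 1018/(-140 + 5*sqrt(2)) - 4758*1/611 = 1018/(-140 + 5*sqrt(2)) - 366/47 = -366/47 + 1018/(-140 + 5*sqrt(2))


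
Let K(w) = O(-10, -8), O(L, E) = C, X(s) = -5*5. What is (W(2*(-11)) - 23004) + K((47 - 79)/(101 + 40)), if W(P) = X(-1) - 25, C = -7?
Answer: -23061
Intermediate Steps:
X(s) = -25
O(L, E) = -7
W(P) = -50 (W(P) = -25 - 25 = -50)
K(w) = -7
(W(2*(-11)) - 23004) + K((47 - 79)/(101 + 40)) = (-50 - 23004) - 7 = -23054 - 7 = -23061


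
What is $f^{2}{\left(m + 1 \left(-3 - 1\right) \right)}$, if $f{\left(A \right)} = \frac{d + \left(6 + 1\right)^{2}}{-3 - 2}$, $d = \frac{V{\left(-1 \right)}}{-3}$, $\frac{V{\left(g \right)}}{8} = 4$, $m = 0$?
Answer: $\frac{529}{9} \approx 58.778$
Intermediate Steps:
$V{\left(g \right)} = 32$ ($V{\left(g \right)} = 8 \cdot 4 = 32$)
$d = - \frac{32}{3}$ ($d = \frac{32}{-3} = 32 \left(- \frac{1}{3}\right) = - \frac{32}{3} \approx -10.667$)
$f{\left(A \right)} = - \frac{23}{3}$ ($f{\left(A \right)} = \frac{- \frac{32}{3} + \left(6 + 1\right)^{2}}{-3 - 2} = \frac{- \frac{32}{3} + 7^{2}}{-5} = \left(- \frac{32}{3} + 49\right) \left(- \frac{1}{5}\right) = \frac{115}{3} \left(- \frac{1}{5}\right) = - \frac{23}{3}$)
$f^{2}{\left(m + 1 \left(-3 - 1\right) \right)} = \left(- \frac{23}{3}\right)^{2} = \frac{529}{9}$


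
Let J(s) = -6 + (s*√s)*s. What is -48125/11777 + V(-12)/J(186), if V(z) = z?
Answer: -297600024620429/72827750434855 - 11532*√186/6183896615 ≈ -4.0864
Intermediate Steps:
J(s) = -6 + s^(5/2) (J(s) = -6 + s^(3/2)*s = -6 + s^(5/2))
-48125/11777 + V(-12)/J(186) = -48125/11777 - 12/(-6 + 186^(5/2)) = -48125*1/11777 - 12/(-6 + 34596*√186) = -48125/11777 - 12/(-6 + 34596*√186)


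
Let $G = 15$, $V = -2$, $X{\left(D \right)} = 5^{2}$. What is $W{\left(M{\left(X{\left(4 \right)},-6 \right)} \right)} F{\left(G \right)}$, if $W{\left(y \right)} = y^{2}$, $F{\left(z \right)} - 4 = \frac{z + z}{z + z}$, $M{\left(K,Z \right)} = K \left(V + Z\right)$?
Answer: $200000$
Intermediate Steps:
$X{\left(D \right)} = 25$
$M{\left(K,Z \right)} = K \left(-2 + Z\right)$
$F{\left(z \right)} = 5$ ($F{\left(z \right)} = 4 + \frac{z + z}{z + z} = 4 + \frac{2 z}{2 z} = 4 + 2 z \frac{1}{2 z} = 4 + 1 = 5$)
$W{\left(M{\left(X{\left(4 \right)},-6 \right)} \right)} F{\left(G \right)} = \left(25 \left(-2 - 6\right)\right)^{2} \cdot 5 = \left(25 \left(-8\right)\right)^{2} \cdot 5 = \left(-200\right)^{2} \cdot 5 = 40000 \cdot 5 = 200000$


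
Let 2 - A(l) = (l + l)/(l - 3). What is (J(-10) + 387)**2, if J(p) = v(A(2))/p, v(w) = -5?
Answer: 600625/4 ≈ 1.5016e+5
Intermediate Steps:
A(l) = 2 - 2*l/(-3 + l) (A(l) = 2 - (l + l)/(l - 3) = 2 - 2*l/(-3 + l))
J(p) = -5/p
(J(-10) + 387)**2 = (-5/(-10) + 387)**2 = (-5*(-1/10) + 387)**2 = (1/2 + 387)**2 = (775/2)**2 = 600625/4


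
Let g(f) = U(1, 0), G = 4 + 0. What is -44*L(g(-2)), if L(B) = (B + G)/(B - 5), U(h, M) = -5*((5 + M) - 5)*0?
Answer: 176/5 ≈ 35.200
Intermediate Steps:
U(h, M) = 0 (U(h, M) = -5*M*0 = 0)
G = 4
g(f) = 0
L(B) = (4 + B)/(-5 + B) (L(B) = (B + 4)/(B - 5) = (4 + B)/(-5 + B))
-44*L(g(-2)) = -44*(4 + 0)/(-5 + 0) = -44*4/(-5) = -(-44)*4/5 = -44*(-4/5) = 176/5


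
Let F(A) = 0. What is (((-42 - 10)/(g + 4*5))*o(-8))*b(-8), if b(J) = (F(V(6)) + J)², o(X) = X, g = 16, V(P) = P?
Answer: 6656/9 ≈ 739.56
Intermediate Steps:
b(J) = J² (b(J) = (0 + J)² = J²)
(((-42 - 10)/(g + 4*5))*o(-8))*b(-8) = (((-42 - 10)/(16 + 4*5))*(-8))*(-8)² = (-52/(16 + 20)*(-8))*64 = (-52/36*(-8))*64 = (-52*1/36*(-8))*64 = -13/9*(-8)*64 = (104/9)*64 = 6656/9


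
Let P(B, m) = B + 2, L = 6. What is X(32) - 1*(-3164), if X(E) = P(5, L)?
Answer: 3171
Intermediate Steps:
P(B, m) = 2 + B
X(E) = 7 (X(E) = 2 + 5 = 7)
X(32) - 1*(-3164) = 7 - 1*(-3164) = 7 + 3164 = 3171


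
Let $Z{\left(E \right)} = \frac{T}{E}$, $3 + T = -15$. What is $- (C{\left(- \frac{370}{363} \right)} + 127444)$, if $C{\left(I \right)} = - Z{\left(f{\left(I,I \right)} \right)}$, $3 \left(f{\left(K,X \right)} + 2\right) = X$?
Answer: $- \frac{162353855}{1274} \approx -1.2744 \cdot 10^{5}$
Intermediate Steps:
$T = -18$ ($T = -3 - 15 = -18$)
$f{\left(K,X \right)} = -2 + \frac{X}{3}$
$Z{\left(E \right)} = - \frac{18}{E}$
$C{\left(I \right)} = \frac{18}{-2 + \frac{I}{3}}$ ($C{\left(I \right)} = - \frac{-18}{-2 + \frac{I}{3}} = \frac{18}{-2 + \frac{I}{3}}$)
$- (C{\left(- \frac{370}{363} \right)} + 127444) = - (\frac{54}{-6 - \frac{370}{363}} + 127444) = - (\frac{54}{- \frac{2548}{363}} + 127444) = - (54 \left(- \frac{363}{2548}\right) + 127444) = - (- \frac{9801}{1274} + 127444) = \left(-1\right) \frac{162353855}{1274} = - \frac{162353855}{1274}$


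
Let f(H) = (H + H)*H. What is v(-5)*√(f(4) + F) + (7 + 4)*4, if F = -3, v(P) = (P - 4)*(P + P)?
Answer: 44 + 90*√29 ≈ 528.67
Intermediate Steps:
v(P) = 2*P*(-4 + P) (v(P) = (-4 + P)*(2*P) = 2*P*(-4 + P))
f(H) = 2*H² (f(H) = (2*H)*H = 2*H²)
v(-5)*√(f(4) + F) + (7 + 4)*4 = (2*(-5)*(-4 - 5))*√(2*4² - 3) + (7 + 4)*4 = (2*(-5)*(-9))*√(2*16 - 3) + 11*4 = 90*√(32 - 3) + 44 = 90*√29 + 44 = 44 + 90*√29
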